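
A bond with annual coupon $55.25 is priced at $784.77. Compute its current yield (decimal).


Formula: Current yield = annual coupon / price
Substituting: CY = $55.25 / $784.77
CY = 0.070403

0.070403


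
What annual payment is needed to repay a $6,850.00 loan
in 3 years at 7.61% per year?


Formula: PMT = PV * r / (1 - (1+r)^(-n))
Denominator: 1 - (1 + 0.0761)^(-3) = 0.197505
Numerator: $6,850.00 * 0.0761 = 521.285
PMT = 521.285 / 0.197505 = $2,639.35

$2,639.35


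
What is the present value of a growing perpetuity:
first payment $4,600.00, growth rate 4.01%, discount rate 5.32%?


Formula: PV = C / (r - g)
Spread: r - g = 0.0532 - 0.0401 = 0.0131
Substituting: PV = $4,600.00 / 0.0131
PV = $351,145.04

$351,145.04


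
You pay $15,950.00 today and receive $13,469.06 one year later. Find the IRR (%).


Formula: IRR = C1/C0 - 1
Substituting: IRR = $13,469.06 / $15,950.00 - 1
Ratio: 0.844455 - 1 = -0.155545
IRR = -15.5545%

-15.5545%


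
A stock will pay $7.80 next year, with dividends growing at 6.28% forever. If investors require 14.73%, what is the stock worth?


Formula: P = D1 / (r - g)
Spread: r - g = 0.1473 - 0.0628 = 0.0845
Substituting: P = $7.80 / 0.0845
P = $92.31

$92.31


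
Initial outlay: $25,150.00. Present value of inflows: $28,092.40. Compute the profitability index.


Formula: PI = PV(cash flows) / initial investment
Substituting: PI = $28,092.40 / $25,150.00
PI = 1.117

1.117


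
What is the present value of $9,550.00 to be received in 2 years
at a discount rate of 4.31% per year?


Formula: PV = FV / (1 + r)^n
Substituting: PV = $9,550.00 / (1 + 0.0431)^2
Discount factor: (1.0431)^2 = 1.088058
PV = $9,550.00 / 1.088058 = $8,777.11

$8,777.11


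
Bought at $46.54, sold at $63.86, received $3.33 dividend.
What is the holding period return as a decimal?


Formula: HPR = (P1 - P0 + D) / P0
Gain: $63.86 - $46.54 + $3.33 = $20.65
HPR = $20.65 / $46.54 = 0.4437

0.4437


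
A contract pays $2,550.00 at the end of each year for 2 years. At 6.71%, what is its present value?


Formula: PV = PMT * (1 - (1+r)^(-n)) / r
Discount factor: (1 + 0.0671)^(-2) = 0.878193
Bracket: 1 - 0.878193 = 0.121807
PV = $2,550.00 * 0.121807 / 0.0671 = $4,629.05

$4,629.05


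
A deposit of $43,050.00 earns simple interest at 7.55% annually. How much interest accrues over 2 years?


Formula: I = P * r * t
Substituting: I = $43,050.00 * 0.0755 * 2
Step: I = $43,050.00 * 0.151
I = $6,500.55

$6,500.55


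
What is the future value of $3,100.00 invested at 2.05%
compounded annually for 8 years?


Formula: FV = P * (1 + r)^n
Substituting: FV = $3,100.00 * (1 + 0.0205)^8
Growth factor: (1.0205)^8 = 1.176262
FV = $3,100.00 * 1.176262 = $3,646.41

$3,646.41


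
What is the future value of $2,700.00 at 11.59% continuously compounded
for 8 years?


Formula: FV = P * e^(r*t)
Exponent: r*t = 0.1159 * 8 = 0.9272
e^(0.9272) = 2.527422
FV = $2,700.00 * 2.527422 = $6,824.04

$6,824.04


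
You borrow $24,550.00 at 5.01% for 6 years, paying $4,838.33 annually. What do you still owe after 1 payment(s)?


Formula: Balance = PV*(1+r)^k - PMT*((1+r)^k - 1)/r
Growth: (1 + 0.0501)^1 = 1.0501
Accumulated factor: ((1+r)^k - 1)/r = 1.0
Balance = $24,550.00 * 1.0501 - $4,838.33 * 1.0
Balance = $20,941.63

$20,941.63


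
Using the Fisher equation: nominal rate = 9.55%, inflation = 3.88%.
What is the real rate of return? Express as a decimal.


Formula: (1 + r_real) = (1 + r_nom) / (1 + inflation)
Substituting: (1 + r_real) = 1.0955 / 1.0388
(1 + r_real) = 1.054582
r_real = 1.054582 - 1 = 0.054582

0.054582


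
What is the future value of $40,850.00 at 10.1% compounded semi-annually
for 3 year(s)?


Formula: FV = P * (1 + r/m)^(m*t)
Period rate: r/m = 0.101 / 2 = 0.0505
Total periods: m*t = 2 * 3 = 6
Growth factor: (1 + 0.0505)^6 = 1.343929
FV = $40,850.00 * 1.343929 = $54,899.50

$54,899.50


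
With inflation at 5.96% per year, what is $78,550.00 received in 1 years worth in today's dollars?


Formula: Real value = nominal / (1 + inflation)^years
Price level: (1 + 0.0596)^1 = 1.0596
Real value = $78,550.00 / 1.0596 = $74,131.75

$74,131.75


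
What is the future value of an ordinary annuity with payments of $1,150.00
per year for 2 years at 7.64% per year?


Formula: FV = PMT * ((1+r)^n - 1) / r
Growth factor: (1 + 0.0764)^2 = 1.158637
Numerator: 1.158637 - 1 = 0.158637
FV = $1,150.00 * 0.158637 / 0.0764 = $2,387.86

$2,387.86


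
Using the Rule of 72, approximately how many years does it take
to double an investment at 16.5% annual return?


Formula: Years ≈ 72 / r
Substituting: Years ≈ 72 / 16.5
Years ≈ 4.4

4.4 years


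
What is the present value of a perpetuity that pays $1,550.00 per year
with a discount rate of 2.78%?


Formula: PV = C / r
Substituting: PV = $1,550.00 / 0.0278
PV = $55,755.40

$55,755.40


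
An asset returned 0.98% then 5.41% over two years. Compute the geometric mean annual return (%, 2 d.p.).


Formula: Geometric mean = ((1+r1)*(1+r2))^(1/2) - 1
Product: (1 + 0.0098) * (1 + 0.0541) = 1.0098 * 1.0541 = 1.06443
Square root: 1.06443^0.5 = 1.031712
Geometric mean = 1.031712 - 1 = 0.031712
As percentage: 3.17%

3.17%


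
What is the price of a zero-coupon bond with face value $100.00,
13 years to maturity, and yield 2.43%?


Formula: Price = FV / (1 + r)^n
Substituting: Price = $100.00 / (1 + 0.0243)^13
Discount factor: (1.0243)^13 = 1.366323
Price = $100.00 / 1.366323 = $73.19

$73.19


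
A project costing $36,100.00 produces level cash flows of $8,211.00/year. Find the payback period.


Formula: Payback = investment / annual cash flow
Substituting: Payback = $36,100.00 / $8,211.00
Payback = 4.3965 years

4.3965 years


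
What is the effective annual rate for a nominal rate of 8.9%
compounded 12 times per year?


Formula: EAR = (1 + r/m)^m - 1
Period rate: r/m = 0.089 / 12 = 0.007417
Compounding: (1 + 0.007417)^12 = 1.092722
EAR = 1.092722 - 1 = 0.092722

0.092722


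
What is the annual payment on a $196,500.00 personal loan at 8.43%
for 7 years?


Formula: PMT = PV * r / (1 - (1+r)^(-n))
Denominator: 1 - (1 + 0.0843)^(-7) = 0.432516
Numerator: $196,500.00 * 0.0843 = 16564.95
PMT = 16564.95 / 0.432516 = $38,299.07

$38,299.07


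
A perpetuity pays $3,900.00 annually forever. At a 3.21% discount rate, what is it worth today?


Formula: PV = C / r
Substituting: PV = $3,900.00 / 0.0321
PV = $121,495.33

$121,495.33


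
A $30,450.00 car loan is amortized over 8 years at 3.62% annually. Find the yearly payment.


Formula: PMT = PV * r / (1 - (1+r)^(-n))
Denominator: 1 - (1 + 0.0362)^(-8) = 0.247596
Numerator: $30,450.00 * 0.0362 = 1102.29
PMT = 1102.29 / 0.247596 = $4,451.98

$4,451.98


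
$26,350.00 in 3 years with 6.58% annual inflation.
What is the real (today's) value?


Formula: Real value = nominal / (1 + inflation)^years
Price level: (1 + 0.0658)^3 = 1.210674
Real value = $26,350.00 / 1.210674 = $21,764.74

$21,764.74


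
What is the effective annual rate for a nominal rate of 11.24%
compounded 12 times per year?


Formula: EAR = (1 + r/m)^m - 1
Period rate: r/m = 0.1124 / 12 = 0.009367
Compounding: (1 + 0.009367)^12 = 1.118375
EAR = 1.118375 - 1 = 0.118375

0.118375


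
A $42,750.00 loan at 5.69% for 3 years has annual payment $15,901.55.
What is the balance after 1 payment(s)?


Formula: Balance = PV*(1+r)^k - PMT*((1+r)^k - 1)/r
Growth: (1 + 0.0569)^1 = 1.0569
Accumulated factor: ((1+r)^k - 1)/r = 1.0
Balance = $42,750.00 * 1.0569 - $15,901.55 * 1.0
Balance = $29,280.93

$29,280.93


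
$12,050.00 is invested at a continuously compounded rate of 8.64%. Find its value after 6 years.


Formula: FV = P * e^(r*t)
Exponent: r*t = 0.0864 * 6 = 0.5184
e^(0.5184) = 1.679339
FV = $12,050.00 * 1.679339 = $20,236.03

$20,236.03


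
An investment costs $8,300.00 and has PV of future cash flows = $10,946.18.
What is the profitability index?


Formula: PI = PV(cash flows) / initial investment
Substituting: PI = $10,946.18 / $8,300.00
PI = 1.3188

1.3188


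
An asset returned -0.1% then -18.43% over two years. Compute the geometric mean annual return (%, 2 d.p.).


Formula: Geometric mean = ((1+r1)*(1+r2))^(1/2) - 1
Product: (1 + -0.001) * (1 + -0.1843) = 0.999 * 0.8157 = 0.814884
Square root: 0.814884^0.5 = 0.902709
Geometric mean = 0.902709 - 1 = -0.097291
As percentage: -9.73%

-9.73%


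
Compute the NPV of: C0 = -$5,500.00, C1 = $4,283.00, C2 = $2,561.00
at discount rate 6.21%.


Formula: NPV = C0 + C1/(1+r) + C2/(1+r)^2
Discount C1: $4,283.00 / (1 + 0.0621) = $4,032.58
Discount C2: $2,561.00 / (1 + 0.0621)^2 = $2,270.28
NPV = -$5,500.00 + $4,032.58 + $2,270.28 = $802.85

$802.85


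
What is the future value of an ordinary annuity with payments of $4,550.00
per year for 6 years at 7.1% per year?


Formula: FV = PMT * ((1+r)^n - 1) / r
Growth factor: (1 + 0.071)^6 = 1.509165
Numerator: 1.509165 - 1 = 0.509165
FV = $4,550.00 * 0.509165 / 0.071 = $32,629.61

$32,629.61


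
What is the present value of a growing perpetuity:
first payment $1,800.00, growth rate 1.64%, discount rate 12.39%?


Formula: PV = C / (r - g)
Spread: r - g = 0.1239 - 0.0164 = 0.1075
Substituting: PV = $1,800.00 / 0.1075
PV = $16,744.19

$16,744.19


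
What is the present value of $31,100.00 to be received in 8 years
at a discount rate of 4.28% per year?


Formula: PV = FV / (1 + r)^n
Substituting: PV = $31,100.00 / (1 + 0.0428)^8
Discount factor: (1.0428)^8 = 1.398325
PV = $31,100.00 / 1.398325 = $22,240.89

$22,240.89


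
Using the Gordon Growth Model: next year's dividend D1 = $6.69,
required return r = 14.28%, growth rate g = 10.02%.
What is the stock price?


Formula: P = D1 / (r - g)
Spread: r - g = 0.1428 - 0.1002 = 0.0426
Substituting: P = $6.69 / 0.0426
P = $157.04

$157.04


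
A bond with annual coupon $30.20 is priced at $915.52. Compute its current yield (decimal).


Formula: Current yield = annual coupon / price
Substituting: CY = $30.20 / $915.52
CY = 0.032987

0.032987


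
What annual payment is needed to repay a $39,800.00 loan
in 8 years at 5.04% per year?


Formula: PMT = PV * r / (1 - (1+r)^(-n))
Denominator: 1 - (1 + 0.0504)^(-8) = 0.32522
Numerator: $39,800.00 * 0.0504 = 2005.92
PMT = 2005.92 / 0.32522 = $6,167.89

$6,167.89


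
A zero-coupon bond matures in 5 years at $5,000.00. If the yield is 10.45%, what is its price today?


Formula: Price = FV / (1 + r)^n
Substituting: Price = $5,000.00 / (1 + 0.1045)^5
Discount factor: (1.1045)^5 = 1.643723
Price = $5,000.00 / 1.643723 = $3,041.88

$3,041.88


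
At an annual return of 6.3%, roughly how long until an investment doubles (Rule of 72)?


Formula: Years ≈ 72 / r
Substituting: Years ≈ 72 / 6.3
Years ≈ 11.4

11.4 years


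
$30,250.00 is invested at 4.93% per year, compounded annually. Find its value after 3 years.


Formula: FV = P * (1 + r)^n
Substituting: FV = $30,250.00 * (1 + 0.0493)^3
Growth factor: (1.0493)^3 = 1.155311
FV = $30,250.00 * 1.155311 = $34,948.17

$34,948.17


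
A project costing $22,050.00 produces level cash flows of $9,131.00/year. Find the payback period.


Formula: Payback = investment / annual cash flow
Substituting: Payback = $22,050.00 / $9,131.00
Payback = 2.4149 years

2.4149 years


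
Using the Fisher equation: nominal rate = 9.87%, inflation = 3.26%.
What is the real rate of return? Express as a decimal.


Formula: (1 + r_real) = (1 + r_nom) / (1 + inflation)
Substituting: (1 + r_real) = 1.0987 / 1.0326
(1 + r_real) = 1.064013
r_real = 1.064013 - 1 = 0.064013

0.064013


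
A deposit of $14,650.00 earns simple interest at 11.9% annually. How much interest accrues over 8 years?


Formula: I = P * r * t
Substituting: I = $14,650.00 * 0.119 * 8
Step: I = $14,650.00 * 0.952
I = $13,946.80

$13,946.80


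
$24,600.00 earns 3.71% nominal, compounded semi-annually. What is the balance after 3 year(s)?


Formula: FV = P * (1 + r/m)^(m*t)
Period rate: r/m = 0.0371 / 2 = 0.01855
Total periods: m*t = 2 * 3 = 6
Growth factor: (1 + 0.01855)^6 = 1.116591
FV = $24,600.00 * 1.116591 = $27,468.14

$27,468.14


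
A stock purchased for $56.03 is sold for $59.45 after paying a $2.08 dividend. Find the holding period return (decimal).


Formula: HPR = (P1 - P0 + D) / P0
Gain: $59.45 - $56.03 + $2.08 = $5.50
HPR = $5.50 / $56.03 = 0.0982

0.0982


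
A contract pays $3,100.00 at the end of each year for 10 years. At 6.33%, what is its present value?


Formula: PV = PMT * (1 - (1+r)^(-n)) / r
Discount factor: (1 + 0.0633)^(-10) = 0.541305
Bracket: 1 - 0.541305 = 0.458695
PV = $3,100.00 * 0.458695 / 0.0633 = $22,463.75

$22,463.75


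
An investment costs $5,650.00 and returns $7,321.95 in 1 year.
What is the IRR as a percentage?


Formula: IRR = C1/C0 - 1
Substituting: IRR = $7,321.95 / $5,650.00 - 1
Ratio: 1.29592 - 1 = 0.29592
IRR = 29.592%

29.592%


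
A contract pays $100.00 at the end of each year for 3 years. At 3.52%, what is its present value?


Formula: PV = PMT * (1 - (1+r)^(-n)) / r
Discount factor: (1 + 0.0352)^(-3) = 0.90142
Bracket: 1 - 0.90142 = 0.09858
PV = $100.00 * 0.09858 / 0.0352 = $280.06

$280.06


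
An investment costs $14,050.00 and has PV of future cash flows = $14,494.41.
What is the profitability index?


Formula: PI = PV(cash flows) / initial investment
Substituting: PI = $14,494.41 / $14,050.00
PI = 1.0316

1.0316


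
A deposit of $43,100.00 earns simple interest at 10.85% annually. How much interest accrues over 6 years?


Formula: I = P * r * t
Substituting: I = $43,100.00 * 0.1085 * 6
Step: I = $43,100.00 * 0.651
I = $28,058.10

$28,058.10


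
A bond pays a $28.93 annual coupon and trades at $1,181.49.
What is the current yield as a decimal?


Formula: Current yield = annual coupon / price
Substituting: CY = $28.93 / $1,181.49
CY = 0.024486

0.024486


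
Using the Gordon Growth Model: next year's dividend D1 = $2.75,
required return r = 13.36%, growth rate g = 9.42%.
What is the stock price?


Formula: P = D1 / (r - g)
Spread: r - g = 0.1336 - 0.0942 = 0.0394
Substituting: P = $2.75 / 0.0394
P = $69.80

$69.80


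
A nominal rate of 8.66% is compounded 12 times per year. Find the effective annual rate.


Formula: EAR = (1 + r/m)^m - 1
Period rate: r/m = 0.0866 / 12 = 0.007217
Compounding: (1 + 0.007217)^12 = 1.090121
EAR = 1.090121 - 1 = 0.090121

0.090121


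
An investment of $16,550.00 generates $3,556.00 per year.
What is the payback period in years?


Formula: Payback = investment / annual cash flow
Substituting: Payback = $16,550.00 / $3,556.00
Payback = 4.6541 years

4.6541 years


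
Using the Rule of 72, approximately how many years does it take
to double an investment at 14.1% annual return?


Formula: Years ≈ 72 / r
Substituting: Years ≈ 72 / 14.1
Years ≈ 5.1

5.1 years


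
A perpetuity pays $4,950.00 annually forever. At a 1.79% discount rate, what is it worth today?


Formula: PV = C / r
Substituting: PV = $4,950.00 / 0.0179
PV = $276,536.31

$276,536.31


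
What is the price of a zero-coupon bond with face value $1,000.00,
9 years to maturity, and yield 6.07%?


Formula: Price = FV / (1 + r)^n
Substituting: Price = $1,000.00 / (1 + 0.0607)^9
Discount factor: (1.0607)^9 = 1.699547
Price = $1,000.00 / 1.699547 = $588.39

$588.39


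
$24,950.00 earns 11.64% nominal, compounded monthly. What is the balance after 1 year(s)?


Formula: FV = P * (1 + r/m)^(m*t)
Period rate: r/m = 0.1164 / 12 = 0.0097
Total periods: m*t = 12 * 1 = 12
Growth factor: (1 + 0.0097)^12 = 1.122815
FV = $24,950.00 * 1.122815 = $28,014.24

$28,014.24


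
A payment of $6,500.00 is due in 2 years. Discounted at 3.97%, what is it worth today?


Formula: PV = FV / (1 + r)^n
Substituting: PV = $6,500.00 / (1 + 0.0397)^2
Discount factor: (1.0397)^2 = 1.080976
PV = $6,500.00 / 1.080976 = $6,013.08

$6,013.08


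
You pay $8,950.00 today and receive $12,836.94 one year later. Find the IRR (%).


Formula: IRR = C1/C0 - 1
Substituting: IRR = $12,836.94 / $8,950.00 - 1
Ratio: 1.434295 - 1 = 0.434295
IRR = 43.4295%

43.4295%


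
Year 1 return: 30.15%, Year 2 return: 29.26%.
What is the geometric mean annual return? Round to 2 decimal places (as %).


Formula: Geometric mean = ((1+r1)*(1+r2))^(1/2) - 1
Product: (1 + 0.3015) * (1 + 0.2926) = 1.3015 * 1.2926 = 1.682319
Square root: 1.682319^0.5 = 1.297042
Geometric mean = 1.297042 - 1 = 0.297042
As percentage: 29.70%

29.70%


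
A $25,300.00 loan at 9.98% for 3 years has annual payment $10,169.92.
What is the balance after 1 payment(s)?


Formula: Balance = PV*(1+r)^k - PMT*((1+r)^k - 1)/r
Growth: (1 + 0.0998)^1 = 1.0998
Accumulated factor: ((1+r)^k - 1)/r = 1.0
Balance = $25,300.00 * 1.0998 - $10,169.92 * 1.0
Balance = $17,655.02

$17,655.02


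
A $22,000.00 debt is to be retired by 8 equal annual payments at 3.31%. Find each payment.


Formula: PMT = PV * r / (1 - (1+r)^(-n))
Denominator: 1 - (1 + 0.0331)^(-8) = 0.229343
Numerator: $22,000.00 * 0.0331 = 728.2
PMT = 728.2 / 0.229343 = $3,175.16

$3,175.16


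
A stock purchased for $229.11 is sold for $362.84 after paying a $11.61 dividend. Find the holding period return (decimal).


Formula: HPR = (P1 - P0 + D) / P0
Gain: $362.84 - $229.11 + $11.61 = $145.34
HPR = $145.34 / $229.11 = 0.6344

0.6344


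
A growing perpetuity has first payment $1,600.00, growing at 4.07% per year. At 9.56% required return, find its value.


Formula: PV = C / (r - g)
Spread: r - g = 0.0956 - 0.0407 = 0.0549
Substituting: PV = $1,600.00 / 0.0549
PV = $29,143.90

$29,143.90


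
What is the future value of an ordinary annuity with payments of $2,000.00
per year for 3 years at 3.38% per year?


Formula: FV = PMT * ((1+r)^n - 1) / r
Growth factor: (1 + 0.0338)^3 = 1.104866
Numerator: 1.104866 - 1 = 0.104866
FV = $2,000.00 * 0.104866 / 0.0338 = $6,205.08

$6,205.08


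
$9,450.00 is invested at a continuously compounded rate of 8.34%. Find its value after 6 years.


Formula: FV = P * e^(r*t)
Exponent: r*t = 0.0834 * 6 = 0.5004
e^(0.5004) = 1.649381
FV = $9,450.00 * 1.649381 = $15,586.65

$15,586.65


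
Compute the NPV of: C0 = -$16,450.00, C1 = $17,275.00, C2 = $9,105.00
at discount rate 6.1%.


Formula: NPV = C0 + C1/(1+r) + C2/(1+r)^2
Discount C1: $17,275.00 / (1 + 0.061) = $16,281.81
Discount C2: $9,105.00 / (1 + 0.061)^2 = $8,088.15
NPV = -$16,450.00 + $16,281.81 + $8,088.15 = $7,919.96

$7,919.96


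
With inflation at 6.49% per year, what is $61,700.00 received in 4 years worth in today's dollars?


Formula: Real value = nominal / (1 + inflation)^years
Price level: (1 + 0.0649)^4 = 1.285983
Real value = $61,700.00 / 1.285983 = $47,978.85

$47,978.85


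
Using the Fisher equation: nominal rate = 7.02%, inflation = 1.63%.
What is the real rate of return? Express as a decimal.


Formula: (1 + r_real) = (1 + r_nom) / (1 + inflation)
Substituting: (1 + r_real) = 1.0702 / 1.0163
(1 + r_real) = 1.053036
r_real = 1.053036 - 1 = 0.053036

0.053036


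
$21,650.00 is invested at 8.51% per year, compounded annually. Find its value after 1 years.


Formula: FV = P * (1 + r)^n
Substituting: FV = $21,650.00 * (1 + 0.0851)^1
Growth factor: (1.0851)^1 = 1.0851
FV = $21,650.00 * 1.0851 = $23,492.42

$23,492.42


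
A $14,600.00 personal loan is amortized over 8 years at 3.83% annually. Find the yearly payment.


Formula: PMT = PV * r / (1 - (1+r)^(-n))
Denominator: 1 - (1 + 0.0383)^(-8) = 0.259684
Numerator: $14,600.00 * 0.0383 = 559.18
PMT = 559.18 / 0.259684 = $2,153.31

$2,153.31


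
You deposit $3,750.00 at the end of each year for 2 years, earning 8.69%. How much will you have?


Formula: FV = PMT * ((1+r)^n - 1) / r
Growth factor: (1 + 0.0869)^2 = 1.181352
Numerator: 1.181352 - 1 = 0.181352
FV = $3,750.00 * 0.181352 / 0.0869 = $7,825.88

$7,825.88


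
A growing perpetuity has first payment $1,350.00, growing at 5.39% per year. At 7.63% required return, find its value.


Formula: PV = C / (r - g)
Spread: r - g = 0.0763 - 0.0539 = 0.0224
Substituting: PV = $1,350.00 / 0.0224
PV = $60,267.86

$60,267.86


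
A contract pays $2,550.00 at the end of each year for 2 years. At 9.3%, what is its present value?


Formula: PV = PMT * (1 - (1+r)^(-n)) / r
Discount factor: (1 + 0.093)^(-2) = 0.837066
Bracket: 1 - 0.837066 = 0.162934
PV = $2,550.00 * 0.162934 / 0.093 = $4,467.55

$4,467.55


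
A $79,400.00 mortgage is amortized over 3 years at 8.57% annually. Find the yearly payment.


Formula: PMT = PV * r / (1 - (1+r)^(-n))
Denominator: 1 - (1 + 0.0857)^(-3) = 0.218605
Numerator: $79,400.00 * 0.0857 = 6804.58
PMT = 6804.58 / 0.218605 = $31,127.25

$31,127.25


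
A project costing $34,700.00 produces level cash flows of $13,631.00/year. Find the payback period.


Formula: Payback = investment / annual cash flow
Substituting: Payback = $34,700.00 / $13,631.00
Payback = 2.5457 years

2.5457 years


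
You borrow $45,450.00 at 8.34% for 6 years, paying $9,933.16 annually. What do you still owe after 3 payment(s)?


Formula: Balance = PV*(1+r)^k - PMT*((1+r)^k - 1)/r
Growth: (1 + 0.0834)^3 = 1.271647
Accumulated factor: ((1+r)^k - 1)/r = 3.257156
Balance = $45,450.00 * 1.271647 - $9,933.16 * 3.257156
Balance = $25,442.50

$25,442.50


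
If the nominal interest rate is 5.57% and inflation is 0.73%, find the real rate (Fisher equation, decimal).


Formula: (1 + r_real) = (1 + r_nom) / (1 + inflation)
Substituting: (1 + r_real) = 1.0557 / 1.0073
(1 + r_real) = 1.048049
r_real = 1.048049 - 1 = 0.048049

0.048049


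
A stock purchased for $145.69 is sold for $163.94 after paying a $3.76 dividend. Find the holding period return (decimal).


Formula: HPR = (P1 - P0 + D) / P0
Gain: $163.94 - $145.69 + $3.76 = $22.01
HPR = $22.01 / $145.69 = 0.1511

0.1511


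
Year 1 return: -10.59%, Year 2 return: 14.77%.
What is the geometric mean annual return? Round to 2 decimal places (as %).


Formula: Geometric mean = ((1+r1)*(1+r2))^(1/2) - 1
Product: (1 + -0.1059) * (1 + 0.1477) = 0.8941 * 1.1477 = 1.026159
Square root: 1.026159^0.5 = 1.012995
Geometric mean = 1.012995 - 1 = 0.012995
As percentage: 1.30%

1.30%


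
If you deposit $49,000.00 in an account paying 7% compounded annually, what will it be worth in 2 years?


Formula: FV = P * (1 + r)^n
Substituting: FV = $49,000.00 * (1 + 0.07)^2
Growth factor: (1.07)^2 = 1.1449
FV = $49,000.00 * 1.1449 = $56,100.10

$56,100.10


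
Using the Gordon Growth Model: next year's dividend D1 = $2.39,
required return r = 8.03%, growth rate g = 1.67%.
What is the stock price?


Formula: P = D1 / (r - g)
Spread: r - g = 0.0803 - 0.0167 = 0.0636
Substituting: P = $2.39 / 0.0636
P = $37.58

$37.58


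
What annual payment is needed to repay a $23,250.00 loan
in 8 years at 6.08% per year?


Formula: PMT = PV * r / (1 - (1+r)^(-n))
Denominator: 1 - (1 + 0.0608)^(-8) = 0.376363
Numerator: $23,250.00 * 0.0608 = 1413.6
PMT = 1413.6 / 0.376363 = $3,755.95

$3,755.95


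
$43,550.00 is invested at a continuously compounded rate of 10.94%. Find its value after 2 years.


Formula: FV = P * e^(r*t)
Exponent: r*t = 0.1094 * 2 = 0.2188
e^(0.2188) = 1.244582
FV = $43,550.00 * 1.244582 = $54,201.56

$54,201.56


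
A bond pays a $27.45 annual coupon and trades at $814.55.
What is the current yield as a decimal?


Formula: Current yield = annual coupon / price
Substituting: CY = $27.45 / $814.55
CY = 0.0337

0.0337


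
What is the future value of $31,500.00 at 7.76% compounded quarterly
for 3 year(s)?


Formula: FV = P * (1 + r/m)^(m*t)
Period rate: r/m = 0.0776 / 4 = 0.0194
Total periods: m*t = 4 * 3 = 12
Growth factor: (1 + 0.0194)^12 = 1.259318
FV = $31,500.00 * 1.259318 = $39,668.53

$39,668.53


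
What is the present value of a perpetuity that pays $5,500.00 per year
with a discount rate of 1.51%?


Formula: PV = C / r
Substituting: PV = $5,500.00 / 0.0151
PV = $364,238.41

$364,238.41


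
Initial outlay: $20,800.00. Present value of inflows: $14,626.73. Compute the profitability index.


Formula: PI = PV(cash flows) / initial investment
Substituting: PI = $14,626.73 / $20,800.00
PI = 0.7032

0.7032


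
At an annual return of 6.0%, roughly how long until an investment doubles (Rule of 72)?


Formula: Years ≈ 72 / r
Substituting: Years ≈ 72 / 6.0
Years ≈ 12.0

12.0 years


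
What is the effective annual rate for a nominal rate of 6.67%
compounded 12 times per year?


Formula: EAR = (1 + r/m)^m - 1
Period rate: r/m = 0.0667 / 12 = 0.005558
Compounding: (1 + 0.005558)^12 = 1.068777
EAR = 1.068777 - 1 = 0.068777

0.068777


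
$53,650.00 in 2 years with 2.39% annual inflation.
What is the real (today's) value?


Formula: Real value = nominal / (1 + inflation)^years
Price level: (1 + 0.0239)^2 = 1.048371
Real value = $53,650.00 / 1.048371 = $51,174.62

$51,174.62


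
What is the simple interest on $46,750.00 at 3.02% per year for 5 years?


Formula: I = P * r * t
Substituting: I = $46,750.00 * 0.0302 * 5
Step: I = $46,750.00 * 0.151
I = $7,059.25

$7,059.25


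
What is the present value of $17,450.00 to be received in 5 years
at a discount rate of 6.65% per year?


Formula: PV = FV / (1 + r)^n
Substituting: PV = $17,450.00 / (1 + 0.0665)^5
Discount factor: (1.0665)^5 = 1.379762
PV = $17,450.00 / 1.379762 = $12,647.11

$12,647.11


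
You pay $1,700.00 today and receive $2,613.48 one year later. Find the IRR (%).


Formula: IRR = C1/C0 - 1
Substituting: IRR = $2,613.48 / $1,700.00 - 1
Ratio: 1.537341 - 1 = 0.537341
IRR = 53.7341%

53.7341%


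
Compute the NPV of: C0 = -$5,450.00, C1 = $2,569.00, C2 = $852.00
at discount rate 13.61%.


Formula: NPV = C0 + C1/(1+r) + C2/(1+r)^2
Discount C1: $2,569.00 / (1 + 0.1361) = $2,261.24
Discount C2: $852.00 / (1 + 0.1361)^2 = $660.10
NPV = -$5,450.00 + $2,261.24 + $660.10 = -$2,528.66

-$2,528.66


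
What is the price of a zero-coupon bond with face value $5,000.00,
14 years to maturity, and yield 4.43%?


Formula: Price = FV / (1 + r)^n
Substituting: Price = $5,000.00 / (1 + 0.0443)^14
Discount factor: (1.0443)^14 = 1.834653
Price = $5,000.00 / 1.834653 = $2,725.31

$2,725.31


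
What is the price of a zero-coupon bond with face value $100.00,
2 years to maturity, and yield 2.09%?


Formula: Price = FV / (1 + r)^n
Substituting: Price = $100.00 / (1 + 0.0209)^2
Discount factor: (1.0209)^2 = 1.042237
Price = $100.00 / 1.042237 = $95.95

$95.95


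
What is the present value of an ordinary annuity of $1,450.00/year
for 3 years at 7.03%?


Formula: PV = PMT * (1 - (1+r)^(-n)) / r
Discount factor: (1 + 0.0703)^(-3) = 0.815612
Bracket: 1 - 0.815612 = 0.184388
PV = $1,450.00 * 0.184388 / 0.0703 = $3,803.17

$3,803.17


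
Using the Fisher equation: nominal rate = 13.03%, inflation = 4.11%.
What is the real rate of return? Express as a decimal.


Formula: (1 + r_real) = (1 + r_nom) / (1 + inflation)
Substituting: (1 + r_real) = 1.1303 / 1.0411
(1 + r_real) = 1.085679
r_real = 1.085679 - 1 = 0.085679

0.085679


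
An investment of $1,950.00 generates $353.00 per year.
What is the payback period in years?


Formula: Payback = investment / annual cash flow
Substituting: Payback = $1,950.00 / $353.00
Payback = 5.5241 years

5.5241 years


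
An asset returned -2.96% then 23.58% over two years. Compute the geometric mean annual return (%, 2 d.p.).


Formula: Geometric mean = ((1+r1)*(1+r2))^(1/2) - 1
Product: (1 + -0.0296) * (1 + 0.2358) = 0.9704 * 1.2358 = 1.19922
Square root: 1.19922^0.5 = 1.095089
Geometric mean = 1.095089 - 1 = 0.095089
As percentage: 9.51%

9.51%


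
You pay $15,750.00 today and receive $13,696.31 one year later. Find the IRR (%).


Formula: IRR = C1/C0 - 1
Substituting: IRR = $13,696.31 / $15,750.00 - 1
Ratio: 0.869607 - 1 = -0.130393
IRR = -13.0393%

-13.0393%


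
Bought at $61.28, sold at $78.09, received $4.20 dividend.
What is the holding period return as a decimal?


Formula: HPR = (P1 - P0 + D) / P0
Gain: $78.09 - $61.28 + $4.20 = $21.01
HPR = $21.01 / $61.28 = 0.3429

0.3429


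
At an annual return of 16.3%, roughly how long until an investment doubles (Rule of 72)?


Formula: Years ≈ 72 / r
Substituting: Years ≈ 72 / 16.3
Years ≈ 4.4

4.4 years


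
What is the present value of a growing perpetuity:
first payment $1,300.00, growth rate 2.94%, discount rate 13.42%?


Formula: PV = C / (r - g)
Spread: r - g = 0.1342 - 0.0294 = 0.1048
Substituting: PV = $1,300.00 / 0.1048
PV = $12,404.58

$12,404.58


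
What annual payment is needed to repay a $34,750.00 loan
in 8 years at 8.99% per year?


Formula: PMT = PV * r / (1 - (1+r)^(-n))
Denominator: 1 - (1 + 0.0899)^(-8) = 0.497765
Numerator: $34,750.00 * 0.0899 = 3124.025
PMT = 3124.025 / 0.497765 = $6,276.10

$6,276.10


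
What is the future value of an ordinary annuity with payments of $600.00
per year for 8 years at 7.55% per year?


Formula: FV = PMT * ((1+r)^n - 1) / r
Growth factor: (1 + 0.0755)^8 = 1.790125
Numerator: 1.790125 - 1 = 0.790125
FV = $600.00 * 0.790125 / 0.0755 = $6,279.14

$6,279.14


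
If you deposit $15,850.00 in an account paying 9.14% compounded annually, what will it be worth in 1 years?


Formula: FV = P * (1 + r)^n
Substituting: FV = $15,850.00 * (1 + 0.0914)^1
Growth factor: (1.0914)^1 = 1.0914
FV = $15,850.00 * 1.0914 = $17,298.69

$17,298.69


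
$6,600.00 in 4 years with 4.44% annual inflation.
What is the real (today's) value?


Formula: Real value = nominal / (1 + inflation)^years
Price level: (1 + 0.0444)^4 = 1.189782
Real value = $6,600.00 / 1.189782 = $5,547.23

$5,547.23


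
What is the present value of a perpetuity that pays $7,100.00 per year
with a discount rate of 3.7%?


Formula: PV = C / r
Substituting: PV = $7,100.00 / 0.037
PV = $191,891.89

$191,891.89


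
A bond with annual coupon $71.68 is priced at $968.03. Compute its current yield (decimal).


Formula: Current yield = annual coupon / price
Substituting: CY = $71.68 / $968.03
CY = 0.074047

0.074047


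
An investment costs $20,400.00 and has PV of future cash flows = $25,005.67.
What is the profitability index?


Formula: PI = PV(cash flows) / initial investment
Substituting: PI = $25,005.67 / $20,400.00
PI = 1.2258

1.2258


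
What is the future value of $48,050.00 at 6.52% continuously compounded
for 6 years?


Formula: FV = P * e^(r*t)
Exponent: r*t = 0.0652 * 6 = 0.3912
e^(0.3912) = 1.478754
FV = $48,050.00 * 1.478754 = $71,054.14

$71,054.14


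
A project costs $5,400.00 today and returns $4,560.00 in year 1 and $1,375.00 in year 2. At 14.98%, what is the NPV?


Formula: NPV = C0 + C1/(1+r) + C2/(1+r)^2
Discount C1: $4,560.00 / (1 + 0.1498) = $3,965.91
Discount C2: $1,375.00 / (1 + 0.1498)^2 = $1,040.06
NPV = -$5,400.00 + $3,965.91 + $1,040.06 = -$394.03

-$394.03


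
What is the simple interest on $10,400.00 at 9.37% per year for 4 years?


Formula: I = P * r * t
Substituting: I = $10,400.00 * 0.0937 * 4
Step: I = $10,400.00 * 0.3748
I = $3,897.92

$3,897.92


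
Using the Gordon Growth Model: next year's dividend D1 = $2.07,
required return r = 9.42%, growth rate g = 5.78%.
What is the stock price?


Formula: P = D1 / (r - g)
Spread: r - g = 0.0942 - 0.0578 = 0.0364
Substituting: P = $2.07 / 0.0364
P = $56.87

$56.87


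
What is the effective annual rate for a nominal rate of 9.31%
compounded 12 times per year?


Formula: EAR = (1 + r/m)^m - 1
Period rate: r/m = 0.0931 / 12 = 0.007758
Compounding: (1 + 0.007758)^12 = 1.097177
EAR = 1.097177 - 1 = 0.097177

0.097177


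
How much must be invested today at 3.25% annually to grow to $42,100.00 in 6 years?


Formula: PV = FV / (1 + r)^n
Substituting: PV = $42,100.00 / (1 + 0.0325)^6
Discount factor: (1.0325)^6 = 1.211547
PV = $42,100.00 / 1.211547 = $34,748.95

$34,748.95


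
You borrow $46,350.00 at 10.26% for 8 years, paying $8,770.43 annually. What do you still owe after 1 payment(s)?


Formula: Balance = PV*(1+r)^k - PMT*((1+r)^k - 1)/r
Growth: (1 + 0.1026)^1 = 1.1026
Accumulated factor: ((1+r)^k - 1)/r = 1.0
Balance = $46,350.00 * 1.1026 - $8,770.43 * 1.0
Balance = $42,335.08

$42,335.08


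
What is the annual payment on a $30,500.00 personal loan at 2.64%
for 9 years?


Formula: PMT = PV * r / (1 - (1+r)^(-n))
Denominator: 1 - (1 + 0.0264)^(-9) = 0.209048
Numerator: $30,500.00 * 0.0264 = 805.2
PMT = 805.2 / 0.209048 = $3,851.75

$3,851.75


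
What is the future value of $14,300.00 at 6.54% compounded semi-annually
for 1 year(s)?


Formula: FV = P * (1 + r/m)^(m*t)
Period rate: r/m = 0.0654 / 2 = 0.0327
Total periods: m*t = 2 * 1 = 2
Growth factor: (1 + 0.0327)^2 = 1.066469
FV = $14,300.00 * 1.066469 = $15,250.51

$15,250.51


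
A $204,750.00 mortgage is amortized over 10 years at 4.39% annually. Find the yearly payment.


Formula: PMT = PV * r / (1 - (1+r)^(-n))
Denominator: 1 - (1 + 0.0439)^(-10) = 0.349255
Numerator: $204,750.00 * 0.0439 = 8988.525
PMT = 8988.525 / 0.349255 = $25,736.30

$25,736.30


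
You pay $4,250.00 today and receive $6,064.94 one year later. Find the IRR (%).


Formula: IRR = C1/C0 - 1
Substituting: IRR = $6,064.94 / $4,250.00 - 1
Ratio: 1.427045 - 1 = 0.427045
IRR = 42.7045%

42.7045%


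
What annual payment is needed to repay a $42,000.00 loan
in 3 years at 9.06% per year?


Formula: PMT = PV * r / (1 - (1+r)^(-n))
Denominator: 1 - (1 + 0.0906)^(-3) = 0.22909
Numerator: $42,000.00 * 0.0906 = 3805.2
PMT = 3805.2 / 0.22909 = $16,610.05

$16,610.05


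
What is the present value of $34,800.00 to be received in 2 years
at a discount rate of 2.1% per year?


Formula: PV = FV / (1 + r)^n
Substituting: PV = $34,800.00 / (1 + 0.021)^2
Discount factor: (1.021)^2 = 1.042441
PV = $34,800.00 / 1.042441 = $33,383.18

$33,383.18


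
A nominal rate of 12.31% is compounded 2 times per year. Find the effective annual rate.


Formula: EAR = (1 + r/m)^m - 1
Period rate: r/m = 0.1231 / 2 = 0.06155
Compounding: (1 + 0.06155)^2 = 1.126888
EAR = 1.126888 - 1 = 0.126888

0.126888


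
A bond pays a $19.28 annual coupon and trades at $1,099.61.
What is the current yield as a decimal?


Formula: Current yield = annual coupon / price
Substituting: CY = $19.28 / $1,099.61
CY = 0.017533

0.017533


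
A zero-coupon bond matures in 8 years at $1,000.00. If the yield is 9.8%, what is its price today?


Formula: Price = FV / (1 + r)^n
Substituting: Price = $1,000.00 / (1 + 0.098)^8
Discount factor: (1.098)^8 = 2.112607
Price = $1,000.00 / 2.112607 = $473.35

$473.35


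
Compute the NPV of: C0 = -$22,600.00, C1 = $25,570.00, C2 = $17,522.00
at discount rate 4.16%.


Formula: NPV = C0 + C1/(1+r) + C2/(1+r)^2
Discount C1: $25,570.00 / (1 + 0.0416) = $24,548.77
Discount C2: $17,522.00 / (1 + 0.0416)^2 = $16,150.34
NPV = -$22,600.00 + $24,548.77 + $16,150.34 = $18,099.11

$18,099.11


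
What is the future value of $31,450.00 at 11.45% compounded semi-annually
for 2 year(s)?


Formula: FV = P * (1 + r/m)^(m*t)
Period rate: r/m = 0.1145 / 2 = 0.05725
Total periods: m*t = 2 * 2 = 4
Growth factor: (1 + 0.05725)^4 = 1.249427
FV = $31,450.00 * 1.249427 = $39,294.47

$39,294.47


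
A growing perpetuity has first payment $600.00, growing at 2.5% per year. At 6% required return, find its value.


Formula: PV = C / (r - g)
Spread: r - g = 0.06 - 0.025 = 0.035
Substituting: PV = $600.00 / 0.035
PV = $17,142.86

$17,142.86


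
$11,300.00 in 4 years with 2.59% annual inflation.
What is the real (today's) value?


Formula: Real value = nominal / (1 + inflation)^years
Price level: (1 + 0.0259)^4 = 1.107695
Real value = $11,300.00 / 1.107695 = $10,201.37

$10,201.37


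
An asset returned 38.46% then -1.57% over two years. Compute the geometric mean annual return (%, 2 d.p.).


Formula: Geometric mean = ((1+r1)*(1+r2))^(1/2) - 1
Product: (1 + 0.3846) * (1 + -0.0157) = 1.3846 * 0.9843 = 1.362862
Square root: 1.362862^0.5 = 1.167417
Geometric mean = 1.167417 - 1 = 0.167417
As percentage: 16.74%

16.74%


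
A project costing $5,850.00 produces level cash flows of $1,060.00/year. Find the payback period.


Formula: Payback = investment / annual cash flow
Substituting: Payback = $5,850.00 / $1,060.00
Payback = 5.5189 years

5.5189 years


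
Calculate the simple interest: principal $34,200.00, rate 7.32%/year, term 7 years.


Formula: I = P * r * t
Substituting: I = $34,200.00 * 0.0732 * 7
Step: I = $34,200.00 * 0.5124
I = $17,524.08

$17,524.08


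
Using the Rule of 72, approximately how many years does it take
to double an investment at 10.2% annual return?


Formula: Years ≈ 72 / r
Substituting: Years ≈ 72 / 10.2
Years ≈ 7.1

7.1 years


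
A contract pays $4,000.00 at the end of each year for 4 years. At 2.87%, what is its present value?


Formula: PV = PMT * (1 - (1+r)^(-n)) / r
Discount factor: (1 + 0.0287)^(-4) = 0.892987
Bracket: 1 - 0.892987 = 0.107013
PV = $4,000.00 * 0.107013 / 0.0287 = $14,914.73

$14,914.73


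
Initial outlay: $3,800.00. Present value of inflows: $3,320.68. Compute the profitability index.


Formula: PI = PV(cash flows) / initial investment
Substituting: PI = $3,320.68 / $3,800.00
PI = 0.8739

0.8739


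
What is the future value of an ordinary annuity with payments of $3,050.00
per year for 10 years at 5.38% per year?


Formula: FV = PMT * ((1+r)^n - 1) / r
Growth factor: (1 + 0.0538)^10 = 1.688814
Numerator: 1.688814 - 1 = 0.688814
FV = $3,050.00 * 0.688814 / 0.0538 = $39,049.89

$39,049.89


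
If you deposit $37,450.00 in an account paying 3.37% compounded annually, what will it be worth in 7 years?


Formula: FV = P * (1 + r)^n
Substituting: FV = $37,450.00 * (1 + 0.0337)^7
Growth factor: (1.0337)^7 = 1.261135
FV = $37,450.00 * 1.261135 = $47,229.51

$47,229.51


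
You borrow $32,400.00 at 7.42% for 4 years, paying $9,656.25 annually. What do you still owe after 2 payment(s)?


Formula: Balance = PV*(1+r)^k - PMT*((1+r)^k - 1)/r
Growth: (1 + 0.0742)^2 = 1.153906
Accumulated factor: ((1+r)^k - 1)/r = 2.0742
Balance = $32,400.00 * 1.153906 - $9,656.25 * 2.0742
Balance = $17,357.55

$17,357.55


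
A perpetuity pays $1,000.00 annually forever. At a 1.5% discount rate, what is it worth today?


Formula: PV = C / r
Substituting: PV = $1,000.00 / 0.015
PV = $66,666.67

$66,666.67


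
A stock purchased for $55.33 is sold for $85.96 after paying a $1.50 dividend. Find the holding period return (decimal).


Formula: HPR = (P1 - P0 + D) / P0
Gain: $85.96 - $55.33 + $1.50 = $32.13
HPR = $32.13 / $55.33 = 0.5807

0.5807


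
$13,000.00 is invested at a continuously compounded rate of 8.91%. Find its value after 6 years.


Formula: FV = P * e^(r*t)
Exponent: r*t = 0.0891 * 6 = 0.5346
e^(0.5346) = 1.706765
FV = $13,000.00 * 1.706765 = $22,187.95

$22,187.95


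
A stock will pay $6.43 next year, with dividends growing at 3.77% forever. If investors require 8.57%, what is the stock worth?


Formula: P = D1 / (r - g)
Spread: r - g = 0.0857 - 0.0377 = 0.048
Substituting: P = $6.43 / 0.048
P = $133.96

$133.96


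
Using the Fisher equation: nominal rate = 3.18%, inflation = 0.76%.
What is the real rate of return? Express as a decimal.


Formula: (1 + r_real) = (1 + r_nom) / (1 + inflation)
Substituting: (1 + r_real) = 1.0318 / 1.0076
(1 + r_real) = 1.024017
r_real = 1.024017 - 1 = 0.024017

0.024017


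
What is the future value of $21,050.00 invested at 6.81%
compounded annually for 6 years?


Formula: FV = P * (1 + r)^n
Substituting: FV = $21,050.00 * (1 + 0.0681)^6
Growth factor: (1.0681)^6 = 1.484812
FV = $21,050.00 * 1.484812 = $31,255.29

$31,255.29


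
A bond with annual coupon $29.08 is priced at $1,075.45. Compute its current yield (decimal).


Formula: Current yield = annual coupon / price
Substituting: CY = $29.08 / $1,075.45
CY = 0.02704

0.02704
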